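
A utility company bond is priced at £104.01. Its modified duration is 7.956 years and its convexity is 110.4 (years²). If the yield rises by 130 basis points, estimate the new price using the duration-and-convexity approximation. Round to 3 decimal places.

£94.223

Duration effect: -D_mod·Δy = -7.956 × (+0.013) = -0.103428
Convexity effect: ½·C·(Δy)² = 0.5 × 110.4 × (0.013)² = +0.0093288
ΔP/P ≈ -0.103428 + 0.0093288 = -0.0940992
New price ≈ 104.01 × (1 - 0.0940992) = 94.222742208.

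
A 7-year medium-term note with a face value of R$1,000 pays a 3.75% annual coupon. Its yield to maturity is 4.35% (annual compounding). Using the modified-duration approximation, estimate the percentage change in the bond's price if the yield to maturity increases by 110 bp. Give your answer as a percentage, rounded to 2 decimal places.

-6.61%

Periodic yield y = 0.0435. Modified duration first:
  t   CF        PV=CF/(1+0.0435)^t    t·PV
  1        37.50        35.9368        35.9368
  2        37.50        34.4387        68.8773
  3        37.50        33.0030        99.0091
  4        37.50        31.6273       126.5090
  5        37.50        30.3088       151.5441
  6        37.50        29.0453       174.2721
  7     1,037.50       770.0890     5,390.6231
  Σ                    964.4489     6,046.7715
P = 964.4489; D_Mac = 6.26967 yrs; D_mod = 6.26967/(1+0.0435) = 6.00830 yrs.
ΔP/P ≈ -D_mod · Δy = -6.00830 × (+0.011) = -0.066091 = -6.6091%.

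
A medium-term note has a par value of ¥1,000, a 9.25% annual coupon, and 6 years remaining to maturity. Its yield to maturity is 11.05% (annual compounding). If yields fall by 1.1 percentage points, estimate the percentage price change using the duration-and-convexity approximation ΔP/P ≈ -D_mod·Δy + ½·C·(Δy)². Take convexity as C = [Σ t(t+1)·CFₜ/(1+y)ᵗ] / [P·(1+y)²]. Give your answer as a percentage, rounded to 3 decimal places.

+4.921%

With y = 0.1105:
  t   CF        PV=CF/(1+0.1105)^t    t·PV        t(t+1)·PV
  1        92.50        83.2958        83.2958         166.5916
  2        92.50        75.0075       150.0150         450.0449
  3        92.50        67.5439       202.6317         810.5266
  4        92.50        60.8230       243.2918       1,216.4590
  5        92.50        54.7708       273.8539       1,643.1234
  6     1,092.50       582.5190     3,495.1138      24,465.7965
  Σ                    923.9599     4,448.2019      28,752.5420
P = 923.9599; D_Mac = 4.81428 yrs; D_mod = 4.33524 yrs; C = 25.23399.
Duration effect: -4.33524 × (-0.011) = +0.047688
Convexity effect: 0.5 × 25.23399 × (-0.011)² = +0.0015267
ΔP/P ≈ +0.047688 + 0.0015267 = +0.049214 = +4.9214%.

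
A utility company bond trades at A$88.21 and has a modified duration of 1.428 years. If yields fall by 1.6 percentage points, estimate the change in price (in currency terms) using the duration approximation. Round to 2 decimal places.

Duration approximation: ΔP/P ≈ -D_mod · Δy = -1.428 × (-0.016) = +0.022848.
ΔP ≈ 88.21 × (+0.022848) = +2.01542208.

+A$2.02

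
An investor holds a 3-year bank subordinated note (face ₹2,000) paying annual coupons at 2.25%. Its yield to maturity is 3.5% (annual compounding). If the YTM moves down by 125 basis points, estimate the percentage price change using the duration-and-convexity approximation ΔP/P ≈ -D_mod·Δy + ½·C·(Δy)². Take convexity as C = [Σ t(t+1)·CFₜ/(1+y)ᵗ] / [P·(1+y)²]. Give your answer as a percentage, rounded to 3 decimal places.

With y = 0.035:
  t   CF        PV=CF/(1+0.035)^t    t·PV        t(t+1)·PV
  1        45.00        43.4783        43.4783          86.9565
  2        45.00        42.0080        84.0160         252.0479
  3     2,045.00     1,844.4728     5,533.4185      22,133.6740
  Σ                  1,929.9591     5,660.9127      22,472.6784
P = 1,929.9591; D_Mac = 2.93318 yrs; D_mod = 2.83399 yrs; C = 10.86991.
Duration effect: -2.83399 × (-0.0125) = +0.035425
Convexity effect: 0.5 × 10.86991 × (-0.0125)² = +0.0008492
ΔP/P ≈ +0.035425 + 0.0008492 = +0.036274 = +3.6274%.

+3.627%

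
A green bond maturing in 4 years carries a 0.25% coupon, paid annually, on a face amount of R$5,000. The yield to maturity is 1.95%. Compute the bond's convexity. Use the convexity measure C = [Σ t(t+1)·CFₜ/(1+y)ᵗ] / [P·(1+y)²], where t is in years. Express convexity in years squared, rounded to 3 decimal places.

19.143

With y = 0.0195:
  t   CF        PV=CF/(1+0.0195)^t    t·PV        t(t+1)·PV
  1        12.50        12.2609        12.2609          24.5218
  2        12.50        12.0264        24.0528          72.1584
  3        12.50        11.7964        35.3891         141.5564
  4     5,012.50     4,639.8663    18,559.4652      92,797.3258
  Σ                  4,675.9500    18,631.1680      93,035.5624
P = 4,675.9500.
Convexity = Σ t(t+1)·PV / [P·(1+y)²] = 93,035.5624 / (4,675.9500 × 1.039380) = 19.14277.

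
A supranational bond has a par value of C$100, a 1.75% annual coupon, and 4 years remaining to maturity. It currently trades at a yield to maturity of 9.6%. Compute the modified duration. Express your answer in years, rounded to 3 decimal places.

Periodic yield y = 0.096. First find Macaulay duration:
  t   CF        PV=CF/(1+0.096)^t    t·PV
  1         1.75         1.5967         1.5967
  2         1.75         1.4569         2.9137
  3         1.75         1.3292         3.9877
  4       101.75        70.5167       282.0669
  Σ                     74.8996       290.5651
P = 74.8996; Macaulay duration = 290.5651 / 74.8996 = 3.87940 years.
Modified duration = D_Mac / (1 + y) = 3.87940 / 1.096 = 3.53960 years.

3.540 years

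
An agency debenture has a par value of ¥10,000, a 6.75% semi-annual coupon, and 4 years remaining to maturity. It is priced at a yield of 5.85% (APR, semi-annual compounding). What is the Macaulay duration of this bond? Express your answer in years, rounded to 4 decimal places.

3.5794 years

Periodic yield y = 0.02925. Discount each cash flow and weight by its period:
  t   CF        PV=CF/(1+0.02925)^t    t·PV
  1       337.50       327.9087       327.9087
  2       337.50       318.5899       637.1798
  3       337.50       309.5360       928.6080
  4       337.50       300.7394     1,202.9574
  5       337.50       292.1927     1,460.9636
  6       337.50       283.8890     1,703.3338
  7       337.50       275.8212     1,930.7484
  8    10,337.50     8,208.2111    65,665.6888
  Σ                 10,316.8879    73,857.3886
Price P = Σ PV = 10,316.8879.
Macaulay duration = Σ(t·PV) / P = 73,857.3886 / 10,316.8879 = 7.15888 half-year periods.
In years: 7.15888 / 2 = 3.57944 years.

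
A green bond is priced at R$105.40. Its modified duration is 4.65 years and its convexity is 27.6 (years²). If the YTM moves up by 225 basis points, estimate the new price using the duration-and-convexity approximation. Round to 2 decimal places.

R$95.11

Duration effect: -D_mod·Δy = -4.65 × (+0.0225) = -0.104625
Convexity effect: ½·C·(Δy)² = 0.5 × 27.6 × (0.0225)² = +0.00698625
ΔP/P ≈ -0.104625 + 0.00698625 = -0.09763875
New price ≈ 105.40 × (1 - 0.09763875) = 95.10887575.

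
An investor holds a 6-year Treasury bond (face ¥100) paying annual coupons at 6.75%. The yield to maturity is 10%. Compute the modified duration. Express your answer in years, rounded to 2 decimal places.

4.59 years

Periodic yield y = 0.1. First find Macaulay duration:
  t   CF        PV=CF/(1+0.1)^t    t·PV
  1         6.75         6.1364         6.1364
  2         6.75         5.5785        11.1570
  3         6.75         5.0714        15.2141
  4         6.75         4.6103        18.4414
  5         6.75         4.1912        20.9561
  6       106.75        60.2576       361.5456
  Σ                     85.8454       433.4505
P = 85.8454; Macaulay duration = 433.4505 / 85.8454 = 5.04920 years.
Modified duration = D_Mac / (1 + y) = 5.04920 / 1.1 = 4.59018 years.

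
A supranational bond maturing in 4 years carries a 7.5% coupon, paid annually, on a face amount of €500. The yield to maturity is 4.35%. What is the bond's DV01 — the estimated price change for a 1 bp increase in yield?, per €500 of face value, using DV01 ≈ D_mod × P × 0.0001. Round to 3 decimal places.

€0.193

Periodic yield y = 0.0435.
  t   CF        PV=CF/(1+0.0435)^t    t·PV
  1        37.50        35.9368        35.9368
  2        37.50        34.4387        68.8773
  3        37.50        33.0030        99.0091
  4       537.50       453.3239     1,813.2958
  Σ                    556.7024     2,017.1190
P = 556.7024; D_Mac = 3.62333 yrs; D_mod = 3.47229 yrs.
DV01 ≈ 3.47229 × 556.7024 × 0.0001 = 0.193303.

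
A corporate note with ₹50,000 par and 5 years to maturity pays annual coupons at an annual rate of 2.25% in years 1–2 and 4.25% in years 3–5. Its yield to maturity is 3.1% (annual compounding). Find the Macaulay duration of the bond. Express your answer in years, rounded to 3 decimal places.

4.738 years

Periodic yield y = 0.031. Discount each cash flow and weight by its year:
  t   CF        PV=CF/(1+0.031)^t    t·PV
  1     1,125.00     1,091.1736     1,091.1736
  2     1,125.00     1,058.3643     2,116.7286
  3     2,125.00     1,939.0229     5,817.0687
  4     2,125.00     1,880.7206     7,522.8823
  5    52,125.00    44,745.8479   223,729.2393
  Σ                 50,715.1293   240,277.0925
Price P = Σ PV = 50,715.1293.
Macaulay duration = Σ(t·PV) / P = 240,277.0925 / 50,715.1293 = 4.73778 years.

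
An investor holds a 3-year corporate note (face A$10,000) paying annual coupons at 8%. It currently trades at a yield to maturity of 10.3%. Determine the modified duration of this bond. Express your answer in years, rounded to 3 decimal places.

2.517 years

Periodic yield y = 0.103. First find Macaulay duration:
  t   CF        PV=CF/(1+0.103)^t    t·PV
  1       800.00       725.2947       725.2947
  2       800.00       657.5654     1,315.1308
  3    10,800.00     8,048.1714    24,144.5143
  Σ                  9,431.0315    26,184.9397
P = 9,431.0315; Macaulay duration = 26,184.9397 / 9,431.0315 = 2.77647 years.
Modified duration = D_Mac / (1 + y) = 2.77647 / 1.103 = 2.51720 years.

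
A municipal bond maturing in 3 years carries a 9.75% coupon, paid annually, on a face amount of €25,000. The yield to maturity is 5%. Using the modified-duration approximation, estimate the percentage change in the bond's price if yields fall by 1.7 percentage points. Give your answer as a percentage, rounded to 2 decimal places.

+4.46%

Periodic yield y = 0.05. Modified duration first:
  t   CF        PV=CF/(1+0.05)^t    t·PV
  1     2,437.50     2,321.4286     2,321.4286
  2     2,437.50     2,210.8844     4,421.7687
  3    27,437.50    23,701.5441    71,104.6323
  Σ                 28,233.8570    77,847.8296
P = 28,233.8570; D_Mac = 2.75725 yrs; D_mod = 2.75725/(1+0.05) = 2.62595 yrs.
ΔP/P ≈ -D_mod · Δy = -2.62595 × (-0.017) = +0.044641 = +4.4641%.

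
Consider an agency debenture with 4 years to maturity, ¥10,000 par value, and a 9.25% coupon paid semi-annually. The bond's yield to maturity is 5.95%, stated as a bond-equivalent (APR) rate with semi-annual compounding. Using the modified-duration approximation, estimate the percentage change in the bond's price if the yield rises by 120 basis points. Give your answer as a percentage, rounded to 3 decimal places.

-4.041%

Periodic yield y = 0.02975. Modified duration first:
  t   CF        PV=CF/(1+0.02975)^t    t·PV
  1       462.50       449.1381       449.1381
  2       462.50       436.1623       872.3246
  3       462.50       423.5614     1,270.6841
  4       462.50       411.3245     1,645.2978
  5       462.50       399.4411     1,997.2054
  6       462.50       387.9010     2,327.4062
  7       462.50       376.6944     2,636.8606
  8    10,462.50     8,275.2489    66,201.9913
  Σ                 11,159.4717    77,400.9082
P = 11,159.4717; D_Mac = 6.93589 half-year periods = 3.46795 yrs; D_mod = 3.46795/(1+0.02975) = 3.36776 yrs.
ΔP/P ≈ -D_mod · Δy = -3.36776 × (+0.012) = -0.040413 = -4.0413%.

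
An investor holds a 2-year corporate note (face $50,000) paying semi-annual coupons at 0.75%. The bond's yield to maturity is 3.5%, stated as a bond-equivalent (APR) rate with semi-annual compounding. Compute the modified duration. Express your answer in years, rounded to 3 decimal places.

1.954 years

Periodic yield y = 0.0175. First find Macaulay duration:
  t   CF        PV=CF/(1+0.0175)^t    t·PV
  1       187.50       184.2752       184.2752
  2       187.50       181.1058       362.2117
  3       187.50       177.9910       533.9730
  4    50,187.50    46,822.8550   187,291.4200
  Σ                 47,366.2270   188,371.8798
P = 47,366.2270; Macaulay duration = 188,371.8798 / 47,366.2270 = 3.97692 half-year periods = 1.98846 years.
Modified duration = D_Mac / (1 + y) = 1.98846 / 1.0175 = 1.95426 years.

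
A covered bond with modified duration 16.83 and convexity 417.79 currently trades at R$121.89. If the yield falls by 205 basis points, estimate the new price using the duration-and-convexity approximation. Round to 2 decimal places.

Duration effect: -D_mod·Δy = -16.83 × (-0.0205) = +0.345015
Convexity effect: ½·C·(Δy)² = 0.5 × 417.79 × (-0.0205)² = +0.08778812375
ΔP/P ≈ +0.345015 + 0.08778812375 = +0.43280312375
New price ≈ 121.89 × (1 + 0.43280312375) = 174.6443727538875.

R$174.64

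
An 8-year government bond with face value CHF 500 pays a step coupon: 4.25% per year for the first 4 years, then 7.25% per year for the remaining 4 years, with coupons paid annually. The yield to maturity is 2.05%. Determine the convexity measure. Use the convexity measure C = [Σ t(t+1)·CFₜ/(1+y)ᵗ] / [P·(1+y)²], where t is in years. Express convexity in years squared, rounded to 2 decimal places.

57.21

With y = 0.0205:
  t   CF        PV=CF/(1+0.0205)^t    t·PV        t(t+1)·PV
  1        21.25        20.8231        20.8231          41.6463
  2        21.25        20.4048        40.8097         122.4290
  3        21.25        19.9949        59.9848         239.9392
  4        21.25        19.5933        78.3731         391.8654
  5        36.25        32.7524       163.7619         982.5716
  6        36.25        32.0945       192.5667       1,347.9670
  7        36.25        31.4497       220.1481       1,761.1850
  8       536.25       455.8933     3,647.1466      32,824.3193
  Σ                    633.0060     4,423.6140      37,711.9227
P = 633.0060.
Convexity = Σ t(t+1)·PV / [P·(1+y)²] = 37,711.9227 / (633.0060 × 1.041420) = 57.20642.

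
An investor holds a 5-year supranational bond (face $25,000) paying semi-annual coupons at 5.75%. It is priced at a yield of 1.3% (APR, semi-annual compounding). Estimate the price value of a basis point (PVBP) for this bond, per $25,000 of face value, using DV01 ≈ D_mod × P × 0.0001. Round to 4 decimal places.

Periodic yield y = 0.0065.
  t   CF        PV=CF/(1+0.0065)^t    t·PV
  1       718.75       714.1083       714.1083
  2       718.75       709.4966     1,418.9931
  3       718.75       704.9146     2,114.7439
  4       718.75       700.3623     2,801.4491
  5       718.75       695.8393     3,479.1966
  6       718.75       691.3456     4,148.0734
  7       718.75       686.8808     4,808.1659
  8       718.75       682.4449     5,459.5596
  9       718.75       678.0377     6,102.3393
  10   25,718.75    24,105.2736   241,052.7357
  Σ                 30,368.7037   272,099.3649
P = 30,368.7037; D_Mac = 8.95986 half-year periods = 4.47993 yrs; D_mod = 4.45100 yrs.
DV01 ≈ 4.45100 × 30,368.7037 × 0.0001 = 13.517107.

$13.5171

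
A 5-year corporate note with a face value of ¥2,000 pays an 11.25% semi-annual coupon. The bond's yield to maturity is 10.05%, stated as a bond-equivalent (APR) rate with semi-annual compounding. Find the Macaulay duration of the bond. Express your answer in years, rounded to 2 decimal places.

3.98 years

Periodic yield y = 0.05025. Discount each cash flow and weight by its period:
  t   CF        PV=CF/(1+0.05025)^t    t·PV
  1       112.50       107.1174       107.1174
  2       112.50       101.9922       203.9845
  3       112.50        97.1123       291.3370
  4       112.50        92.4659       369.8637
  5       112.50        88.0418       440.2092
  6       112.50        83.8294       502.9764
  7       112.50        79.8185       558.7297
  8       112.50        75.9995       607.9964
  9       112.50        72.3633       651.2696
  10    2,112.50     1,293.8080    12,938.0795
  Σ                  2,092.5484    16,671.5634
Price P = Σ PV = 2,092.5484.
Macaulay duration = Σ(t·PV) / P = 16,671.5634 / 2,092.5484 = 7.96711 half-year periods.
In years: 7.96711 / 2 = 3.98355 years.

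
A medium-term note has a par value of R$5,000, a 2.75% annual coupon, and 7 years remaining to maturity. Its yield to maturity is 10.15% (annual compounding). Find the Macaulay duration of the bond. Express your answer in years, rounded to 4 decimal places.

Periodic yield y = 0.1015. Discount each cash flow and weight by its year:
  t   CF        PV=CF/(1+0.1015)^t    t·PV
  1       137.50       124.8298       124.8298
  2       137.50       113.3271       226.6542
  3       137.50       102.8843       308.6530
  4       137.50        93.4038       373.6153
  5       137.50        84.7969       423.9847
  6       137.50        76.9832       461.8989
  7     5,137.50     2,611.3214    18,279.2497
  Σ                  3,207.5465    20,198.8855
Price P = Σ PV = 3,207.5465.
Macaulay duration = Σ(t·PV) / P = 20,198.8855 / 3,207.5465 = 6.29730 years.

6.2973 years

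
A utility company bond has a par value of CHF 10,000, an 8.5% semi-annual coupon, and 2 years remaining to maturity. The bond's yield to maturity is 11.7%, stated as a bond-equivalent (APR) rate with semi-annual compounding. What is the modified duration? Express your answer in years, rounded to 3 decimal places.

Periodic yield y = 0.0585. First find Macaulay duration:
  t   CF        PV=CF/(1+0.0585)^t    t·PV
  1       425.00       401.5116       401.5116
  2       425.00       379.3213       758.6426
  3       425.00       358.3574     1,075.0721
  4    10,425.00     8,304.4833    33,217.9331
  Σ                  9,443.6735    35,453.1593
P = 9,443.6735; Macaulay duration = 35,453.1593 / 9,443.6735 = 3.75417 half-year periods = 1.87709 years.
Modified duration = D_Mac / (1 + y) = 1.87709 / 1.0585 = 1.77334 years.

1.773 years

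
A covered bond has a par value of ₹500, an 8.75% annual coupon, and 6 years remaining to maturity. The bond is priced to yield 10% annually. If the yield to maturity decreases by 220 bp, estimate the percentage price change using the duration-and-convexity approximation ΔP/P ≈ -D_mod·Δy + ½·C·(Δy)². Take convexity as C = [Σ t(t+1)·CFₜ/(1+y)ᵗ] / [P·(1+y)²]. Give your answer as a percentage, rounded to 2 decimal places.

With y = 0.1:
  t   CF        PV=CF/(1+0.1)^t    t·PV        t(t+1)·PV
  1        43.75        39.7727        39.7727          79.5455
  2        43.75        36.1570        72.3140         216.9421
  3        43.75        32.8700        98.6101         394.4403
  4        43.75        29.8818       119.5274         597.6368
  5        43.75        27.1653       135.8265         814.9592
  6       543.75       306.9327     1,841.5962      12,891.1734
  Σ                    472.7796     2,307.6469      14,994.6973
P = 472.7796; D_Mac = 4.88102 yrs; D_mod = 4.43729 yrs; C = 26.21160.
Duration effect: -4.43729 × (-0.022) = +0.097620
Convexity effect: 0.5 × 26.21160 × (-0.022)² = +0.0063432
ΔP/P ≈ +0.097620 + 0.0063432 = +0.103964 = +10.3964%.

+10.40%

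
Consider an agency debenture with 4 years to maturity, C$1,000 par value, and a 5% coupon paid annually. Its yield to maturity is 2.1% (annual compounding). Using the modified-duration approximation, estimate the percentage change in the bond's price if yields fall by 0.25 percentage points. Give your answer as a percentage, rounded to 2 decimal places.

Periodic yield y = 0.021. Modified duration first:
  t   CF        PV=CF/(1+0.021)^t    t·PV
  1        50.00        48.9716        48.9716
  2        50.00        47.9643        95.9287
  3        50.00        46.9778       140.9334
  4     1,050.00       966.2429     3,864.9717
  Σ                  1,110.1567     4,150.8055
P = 1,110.1567; D_Mac = 3.73894 yrs; D_mod = 3.73894/(1+0.021) = 3.66203 yrs.
ΔP/P ≈ -D_mod · Δy = -3.66203 × (-0.0025) = +0.009155 = +0.9155%.

+0.92%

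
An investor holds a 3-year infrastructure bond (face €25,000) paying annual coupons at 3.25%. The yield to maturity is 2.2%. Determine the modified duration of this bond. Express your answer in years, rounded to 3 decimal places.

Periodic yield y = 0.022. First find Macaulay duration:
  t   CF        PV=CF/(1+0.022)^t    t·PV
  1       812.50       795.0098       795.0098
  2       812.50       777.8961     1,555.7921
  3    25,812.50    24,181.1740    72,543.5219
  Σ                 25,754.0798    74,894.3238
P = 25,754.0798; Macaulay duration = 74,894.3238 / 25,754.0798 = 2.90806 years.
Modified duration = D_Mac / (1 + y) = 2.90806 / 1.022 = 2.84546 years.

2.845 years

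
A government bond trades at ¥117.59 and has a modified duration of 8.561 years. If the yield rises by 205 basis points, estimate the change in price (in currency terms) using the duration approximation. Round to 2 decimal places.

Duration approximation: ΔP/P ≈ -D_mod · Δy = -8.561 × (+0.0205) = -0.1755005.
ΔP ≈ 117.59 × (-0.1755005) = -20.637103795.

-¥20.64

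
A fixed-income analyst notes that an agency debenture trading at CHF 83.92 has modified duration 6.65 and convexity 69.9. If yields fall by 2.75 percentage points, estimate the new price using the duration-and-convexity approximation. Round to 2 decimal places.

Duration effect: -D_mod·Δy = -6.65 × (-0.0275) = +0.182875
Convexity effect: ½·C·(Δy)² = 0.5 × 69.9 × (-0.0275)² = +0.0264309375
ΔP/P ≈ +0.182875 + 0.0264309375 = +0.2093059375
New price ≈ 83.92 × (1 + 0.2093059375) = 101.484954275.

CHF 101.48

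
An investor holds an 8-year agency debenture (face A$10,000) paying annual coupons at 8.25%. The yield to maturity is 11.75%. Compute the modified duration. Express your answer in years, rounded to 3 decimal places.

Periodic yield y = 0.1175. First find Macaulay duration:
  t   CF        PV=CF/(1+0.1175)^t    t·PV
  1       825.00       738.2550       738.2550
  2       825.00       660.6309     1,321.2618
  3       825.00       591.1686     1,773.5058
  4       825.00       529.0099     2,116.0397
  5       825.00       473.3870     2,366.9348
  6       825.00       423.6125     2,541.6749
  7       825.00       379.0716     2,653.5011
  8    10,825.00     4,450.8981    35,607.1847
  Σ                  8,246.0336    49,118.3578
P = 8,246.0336; Macaulay duration = 49,118.3578 / 8,246.0336 = 5.95660 years.
Modified duration = D_Mac / (1 + y) = 5.95660 / 1.1175 = 5.33029 years.

5.330 years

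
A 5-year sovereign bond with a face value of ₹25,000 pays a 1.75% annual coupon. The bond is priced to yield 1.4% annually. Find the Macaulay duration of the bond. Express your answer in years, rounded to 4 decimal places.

4.8326 years

Periodic yield y = 0.014. Discount each cash flow and weight by its year:
  t   CF        PV=CF/(1+0.014)^t    t·PV
  1       437.50       431.4596       431.4596
  2       437.50       425.5025       851.0051
  3       437.50       419.6277     1,258.8832
  4       437.50       413.8341     1,655.3363
  5    25,437.50    23,729.2850   118,646.4248
  Σ                 25,419.7089   122,843.1089
Price P = Σ PV = 25,419.7089.
Macaulay duration = Σ(t·PV) / P = 122,843.1089 / 25,419.7089 = 4.83259 years.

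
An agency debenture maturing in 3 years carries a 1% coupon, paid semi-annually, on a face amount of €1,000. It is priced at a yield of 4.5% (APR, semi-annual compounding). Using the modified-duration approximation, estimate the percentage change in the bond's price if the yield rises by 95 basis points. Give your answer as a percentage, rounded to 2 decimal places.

Periodic yield y = 0.0225. Modified duration first:
  t   CF        PV=CF/(1+0.0225)^t    t·PV
  1         5.00         4.8900         4.8900
  2         5.00         4.7824         9.5647
  3         5.00         4.6771        14.0314
  4         5.00         4.5742        18.2969
  5         5.00         4.4736        22.3678
  6     1,005.00       879.3994     5,276.3964
  Σ                    902.7967     5,345.5472
P = 902.7967; D_Mac = 5.92110 half-year periods = 2.96055 yrs; D_mod = 2.96055/(1+0.0225) = 2.89540 yrs.
ΔP/P ≈ -D_mod · Δy = -2.89540 × (+0.0095) = -0.027506 = -2.7506%.

-2.75%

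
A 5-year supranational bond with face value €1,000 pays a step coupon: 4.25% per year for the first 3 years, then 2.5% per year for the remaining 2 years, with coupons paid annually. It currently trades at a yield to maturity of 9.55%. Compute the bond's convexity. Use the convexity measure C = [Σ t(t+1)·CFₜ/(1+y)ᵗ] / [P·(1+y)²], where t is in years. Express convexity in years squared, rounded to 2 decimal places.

22.10

With y = 0.0955:
  t   CF        PV=CF/(1+0.0955)^t    t·PV        t(t+1)·PV
  1        42.50        38.7951        38.7951          77.5901
  2        42.50        35.4131        70.8262         212.4787
  3        42.50        32.3260        96.9780         387.9118
  4        25.00        17.3576        69.4305         347.1526
  5     1,025.00       649.6238     3,248.1192      19,488.7153
  Σ                    773.5156     3,524.1490      20,513.8486
P = 773.5156.
Convexity = Σ t(t+1)·PV / [P·(1+y)²] = 20,513.8486 / (773.5156 × 1.200120) = 22.09802.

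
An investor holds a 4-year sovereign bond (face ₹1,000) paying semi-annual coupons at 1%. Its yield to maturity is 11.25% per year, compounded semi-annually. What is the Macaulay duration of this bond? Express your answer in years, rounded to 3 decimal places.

3.912 years

Periodic yield y = 0.05625. Discount each cash flow and weight by its period:
  t   CF        PV=CF/(1+0.05625)^t    t·PV
  1         5.00         4.7337         4.7337
  2         5.00         4.4816         8.9633
  3         5.00         4.2430        12.7289
  4         5.00         4.0170        16.0680
  5         5.00         3.8031        19.0154
  6         5.00         3.6006        21.6033
  7         5.00         3.4088        23.8617
  8     1,005.00       648.6827     5,189.4612
  Σ                    676.9705     5,296.4357
Price P = Σ PV = 676.9705.
Macaulay duration = Σ(t·PV) / P = 5,296.4357 / 676.9705 = 7.82373 half-year periods.
In years: 7.82373 / 2 = 3.91187 years.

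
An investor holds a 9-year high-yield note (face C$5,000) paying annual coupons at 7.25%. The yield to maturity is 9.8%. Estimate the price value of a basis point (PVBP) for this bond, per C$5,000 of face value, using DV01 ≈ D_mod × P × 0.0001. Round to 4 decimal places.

C$2.6070

Periodic yield y = 0.098.
  t   CF        PV=CF/(1+0.098)^t    t·PV
  1       362.50       330.1457       330.1457
  2       362.50       300.6792       601.3583
  3       362.50       273.8426       821.5278
  4       362.50       249.4013       997.6051
  5       362.50       227.1414     1,135.7070
  6       362.50       206.8683     1,241.2099
  7       362.50       188.4047     1,318.8326
  8       362.50       171.5889     1,372.7115
  9     5,362.50     2,311.7786    20,806.0076
  Σ                  4,259.8507    28,625.1055
P = 4,259.8507; D_Mac = 6.71974 yrs; D_mod = 6.11999 yrs.
DV01 ≈ 6.11999 × 4,259.8507 × 0.0001 = 2.607022.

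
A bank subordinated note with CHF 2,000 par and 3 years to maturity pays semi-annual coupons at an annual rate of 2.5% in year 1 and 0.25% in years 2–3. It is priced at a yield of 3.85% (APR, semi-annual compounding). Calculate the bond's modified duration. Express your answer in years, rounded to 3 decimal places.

2.881 years

Periodic yield y = 0.01925. First find Macaulay duration:
  t   CF        PV=CF/(1+0.01925)^t    t·PV
  1        25.00        24.5278        24.5278
  2        25.00        24.0646        48.1292
  3         2.50         2.3610         7.0830
  4         2.50         2.3164         9.2657
  5         2.50         2.2727        11.3634
  6     2,002.50     1,786.0278    10,716.1665
  Σ                  1,841.5703    10,816.5356
P = 1,841.5703; Macaulay duration = 10,816.5356 / 1,841.5703 = 5.87354 half-year periods = 2.93677 years.
Modified duration = D_Mac / (1 + y) = 2.93677 / 1.01925 = 2.88130 years.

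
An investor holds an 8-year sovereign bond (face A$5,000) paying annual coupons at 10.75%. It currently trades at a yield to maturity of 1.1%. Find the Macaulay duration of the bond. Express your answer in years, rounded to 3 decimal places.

6.321 years

Periodic yield y = 0.011. Discount each cash flow and weight by its year:
  t   CF        PV=CF/(1+0.011)^t    t·PV
  1       537.50       531.6518       531.6518
  2       537.50       525.8673     1,051.7346
  3       537.50       520.1457     1,560.4371
  4       537.50       514.4863     2,057.9453
  5       537.50       508.8886     2,544.4428
  6       537.50       503.3517     3,020.1102
  7       537.50       497.8751     3,485.1255
  8     5,537.50     5,073.4630    40,587.7037
  Σ                  8,675.7294    54,839.1510
Price P = Σ PV = 8,675.7294.
Macaulay duration = Σ(t·PV) / P = 54,839.1510 / 8,675.7294 = 6.32098 years.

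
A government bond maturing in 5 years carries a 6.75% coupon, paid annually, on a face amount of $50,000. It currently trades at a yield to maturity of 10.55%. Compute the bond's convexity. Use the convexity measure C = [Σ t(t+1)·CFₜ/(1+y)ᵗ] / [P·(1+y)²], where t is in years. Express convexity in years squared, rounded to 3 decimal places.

With y = 0.1055:
  t   CF        PV=CF/(1+0.1055)^t    t·PV        t(t+1)·PV
  1     3,375.00     3,052.9172     3,052.9172       6,105.8345
  2     3,375.00     2,761.5714     5,523.1429      16,569.4287
  3     3,375.00     2,498.0293     7,494.0880      29,976.3522
  4     3,375.00     2,259.6376     9,038.5503      45,192.7517
  5    53,375.00    32,325.4183   161,627.0915     969,762.5490
  Σ                 42,897.5739   186,735.7900   1,067,606.9159
P = 42,897.5739.
Convexity = Σ t(t+1)·PV / [P·(1+y)²] = 1,067,606.9159 / (42,897.5739 × 1.222130) = 20.36391.

20.364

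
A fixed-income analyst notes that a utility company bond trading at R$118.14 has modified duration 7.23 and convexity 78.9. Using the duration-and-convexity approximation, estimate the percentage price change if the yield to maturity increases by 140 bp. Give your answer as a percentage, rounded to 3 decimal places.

Duration effect: -D_mod·Δy = -7.23 × (+0.014) = -0.101220
Convexity effect: ½·C·(Δy)² = 0.5 × 78.9 × (0.014)² = +0.0077322
ΔP/P ≈ -0.101220 + 0.0077322 = -0.0934878
= -9.34878%.

-9.349%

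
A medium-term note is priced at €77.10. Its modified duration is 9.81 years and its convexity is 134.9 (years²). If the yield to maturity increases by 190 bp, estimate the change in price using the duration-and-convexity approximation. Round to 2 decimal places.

-€12.49

Duration effect: -D_mod·Δy = -9.81 × (+0.019) = -0.186390
Convexity effect: ½·C·(Δy)² = 0.5 × 134.9 × (0.019)² = +0.02434945
ΔP/P ≈ -0.186390 + 0.02434945 = -0.16204055
ΔP ≈ 77.10 × (-0.16204055) = -12.493326405.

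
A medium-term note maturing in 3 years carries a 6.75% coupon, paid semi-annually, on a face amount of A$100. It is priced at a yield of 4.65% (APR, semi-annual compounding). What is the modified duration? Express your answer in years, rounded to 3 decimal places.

2.710 years

Periodic yield y = 0.02325. First find Macaulay duration:
  t   CF        PV=CF/(1+0.02325)^t    t·PV
  1        3.375         3.2983         3.2983
  2        3.375         3.2234         6.4467
  3        3.375         3.1501         9.4504
  4        3.375         3.0786        12.3142
  5        3.375         3.0086        15.0430
  6      103.375        90.0586       540.3514
  Σ                    105.8175       586.9040
P = 105.8175; Macaulay duration = 586.9040 / 105.8175 = 5.54638 half-year periods = 2.77319 years.
Modified duration = D_Mac / (1 + y) = 2.77319 / 1.02325 = 2.71018 years.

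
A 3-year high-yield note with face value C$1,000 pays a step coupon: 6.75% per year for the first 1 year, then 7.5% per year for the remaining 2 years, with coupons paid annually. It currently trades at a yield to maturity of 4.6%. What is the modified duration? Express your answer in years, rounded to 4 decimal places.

2.6919 years

Periodic yield y = 0.046. First find Macaulay duration:
  t   CF        PV=CF/(1+0.046)^t    t·PV
  1        67.50        64.5315        64.5315
  2        75.00        68.5485       137.0970
  3     1,075.00       939.3197     2,817.9590
  Σ                  1,072.3997     3,019.5875
P = 1,072.3997; Macaulay duration = 3,019.5875 / 1,072.3997 = 2.81573 years.
Modified duration = D_Mac / (1 + y) = 2.81573 / 1.046 = 2.69190 years.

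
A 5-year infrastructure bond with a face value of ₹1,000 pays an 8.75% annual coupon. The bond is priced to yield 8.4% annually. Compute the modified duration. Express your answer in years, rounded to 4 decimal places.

Periodic yield y = 0.084. First find Macaulay duration:
  t   CF        PV=CF/(1+0.084)^t    t·PV
  1        87.50        80.7196        80.7196
  2        87.50        74.4645       148.9291
  3        87.50        68.6942       206.0827
  4        87.50        63.3711       253.4842
  5     1,087.50       726.5790     3,632.8951
  Σ                  1,013.8284     4,322.1106
P = 1,013.8284; Macaulay duration = 4,322.1106 / 1,013.8284 = 4.26316 years.
Modified duration = D_Mac / (1 + y) = 4.26316 / 1.084 = 3.93280 years.

3.9328 years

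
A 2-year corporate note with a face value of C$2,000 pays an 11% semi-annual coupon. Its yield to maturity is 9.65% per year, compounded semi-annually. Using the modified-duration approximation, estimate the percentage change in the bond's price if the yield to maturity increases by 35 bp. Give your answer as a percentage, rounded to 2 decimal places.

Periodic yield y = 0.04825. Modified duration first:
  t   CF        PV=CF/(1+0.04825)^t    t·PV
  1       110.00       104.9368       104.9368
  2       110.00       100.1067       200.2133
  3       110.00        95.4988       286.4965
  4     2,110.00     1,747.5233     6,990.0931
  Σ                  2,048.0656     7,581.7397
P = 2,048.0656; D_Mac = 3.70190 half-year periods = 1.85095 yrs; D_mod = 1.85095/(1+0.04825) = 1.76575 yrs.
ΔP/P ≈ -D_mod · Δy = -1.76575 × (+0.0035) = -0.006180 = -0.6180%.

-0.62%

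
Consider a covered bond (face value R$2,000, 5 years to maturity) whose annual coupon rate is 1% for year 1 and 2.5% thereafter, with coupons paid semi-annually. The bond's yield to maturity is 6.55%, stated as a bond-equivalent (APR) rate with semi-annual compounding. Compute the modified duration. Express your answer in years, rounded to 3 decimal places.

4.616 years

Periodic yield y = 0.03275. First find Macaulay duration:
  t   CF        PV=CF/(1+0.03275)^t    t·PV
  1        10.00         9.6829         9.6829
  2        10.00         9.3758        18.7517
  3        25.00        22.6963        68.0888
  4        25.00        21.9765        87.9061
  5        25.00        21.2796       106.3981
  6        25.00        20.6048       123.6289
  7        25.00        19.9514       139.6599
  8        25.00        19.3187       154.5498
  9        25.00        18.7061       168.3549
  10    2,025.00     1,467.1448    14,671.4484
  Σ                  1,630.7370    15,548.4694
P = 1,630.7370; Macaulay duration = 15,548.4694 / 1,630.7370 = 9.53463 half-year periods = 4.76731 years.
Modified duration = D_Mac / (1 + y) = 4.76731 / 1.03275 = 4.61614 years.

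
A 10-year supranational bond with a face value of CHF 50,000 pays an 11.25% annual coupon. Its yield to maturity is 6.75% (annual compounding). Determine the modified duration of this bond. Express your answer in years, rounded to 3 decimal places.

6.511 years

Periodic yield y = 0.0675. First find Macaulay duration:
  t   CF        PV=CF/(1+0.0675)^t    t·PV
  1     5,625.00     5,269.3208     5,269.3208
  2     5,625.00     4,936.1319     9,872.2639
  3     5,625.00     4,624.0112    13,872.0335
  4     5,625.00     4,331.6264    17,326.5056
  5     5,625.00     4,057.7296    20,288.6482
  6     5,625.00     3,801.1519    22,806.9114
  7     5,625.00     3,560.7980    24,925.5862
  8     5,625.00     3,335.6422    26,685.1375
  9     5,625.00     3,124.7234    28,122.5102
  10   55,625.00    28,946.1752   289,461.7524
  Σ                 65,987.3107   458,630.6698
P = 65,987.3107; Macaulay duration = 458,630.6698 / 65,987.3107 = 6.95029 years.
Modified duration = D_Mac / (1 + y) = 6.95029 / 1.0675 = 6.51081 years.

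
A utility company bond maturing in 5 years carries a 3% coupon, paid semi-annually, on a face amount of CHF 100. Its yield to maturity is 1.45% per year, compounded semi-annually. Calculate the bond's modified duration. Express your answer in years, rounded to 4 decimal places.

4.6603 years

Periodic yield y = 0.00725. First find Macaulay duration:
  t   CF        PV=CF/(1+0.00725)^t    t·PV
  1         1.50         1.4892         1.4892
  2         1.50         1.4785         2.9570
  3         1.50         1.4678         4.4035
  4         1.50         1.4573         5.8291
  5         1.50         1.4468         7.2339
  6         1.50         1.4364         8.6182
  7         1.50         1.4260         9.9822
  8         1.50         1.4158        11.3262
  9         1.50         1.4056        12.6502
  10      101.50        94.4264       944.2637
  Σ                    107.4497     1,008.7533
P = 107.4497; Macaulay duration = 1,008.7533 / 107.4497 = 9.38814 half-year periods = 4.69407 years.
Modified duration = D_Mac / (1 + y) = 4.69407 / 1.00725 = 4.66028 years.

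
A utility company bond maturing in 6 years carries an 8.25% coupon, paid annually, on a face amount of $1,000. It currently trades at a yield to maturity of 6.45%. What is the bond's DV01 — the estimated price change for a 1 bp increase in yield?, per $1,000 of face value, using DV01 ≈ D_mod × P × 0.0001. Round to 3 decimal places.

Periodic yield y = 0.0645.
  t   CF        PV=CF/(1+0.0645)^t    t·PV
  1        82.50        77.5012        77.5012
  2        82.50        72.8052       145.6105
  3        82.50        68.3938       205.1815
  4        82.50        64.2497       256.9989
  5        82.50        60.3567       301.7836
  6     1,082.50       743.9674     4,463.8044
  Σ                  1,087.2741     5,450.8801
P = 1,087.2741; D_Mac = 5.01334 yrs; D_mod = 4.70958 yrs.
DV01 ≈ 4.70958 × 1,087.2741 × 0.0001 = 0.512060.

$0.512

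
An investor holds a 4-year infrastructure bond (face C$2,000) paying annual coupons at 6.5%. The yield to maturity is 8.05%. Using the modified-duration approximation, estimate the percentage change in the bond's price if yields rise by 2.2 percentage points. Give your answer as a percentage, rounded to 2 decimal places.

-7.41%

Periodic yield y = 0.0805. Modified duration first:
  t   CF        PV=CF/(1+0.0805)^t    t·PV
  1       130.00       120.3147       120.3147
  2       130.00       111.3509       222.7018
  3       130.00       103.0550       309.1650
  4     2,130.00     1,562.7177     6,250.8706
  Σ                  1,897.4382     6,903.0521
P = 1,897.4382; D_Mac = 3.63809 yrs; D_mod = 3.63809/(1+0.0805) = 3.36704 yrs.
ΔP/P ≈ -D_mod · Δy = -3.36704 × (+0.022) = -0.074075 = -7.4075%.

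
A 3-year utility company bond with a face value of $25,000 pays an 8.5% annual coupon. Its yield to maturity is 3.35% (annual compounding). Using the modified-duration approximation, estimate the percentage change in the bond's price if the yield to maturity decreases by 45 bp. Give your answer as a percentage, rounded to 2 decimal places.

Periodic yield y = 0.0335. Modified duration first:
  t   CF        PV=CF/(1+0.0335)^t    t·PV
  1     2,125.00     2,056.1200     2,056.1200
  2     2,125.00     1,989.4726     3,978.9453
  3    27,125.00    24,571.8754    73,715.6261
  Σ                 28,617.4680    79,750.6914
P = 28,617.4680; D_Mac = 2.78678 yrs; D_mod = 2.78678/(1+0.0335) = 2.69645 yrs.
ΔP/P ≈ -D_mod · Δy = -2.69645 × (-0.0045) = +0.012134 = +1.2134%.

+1.21%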